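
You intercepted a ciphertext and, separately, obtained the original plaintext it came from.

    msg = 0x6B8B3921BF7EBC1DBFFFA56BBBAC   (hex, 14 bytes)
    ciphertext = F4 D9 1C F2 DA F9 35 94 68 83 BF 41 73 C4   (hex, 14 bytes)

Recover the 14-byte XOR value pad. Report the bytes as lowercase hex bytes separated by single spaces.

9f 52 25 d3 65 87 89 89 d7 7c 1a 2a c8 68

Since ciphertext = msg ⊕ pad, XORing both sides with msg gives pad = msg ⊕ ciphertext.
byte 0: 6b ^ f4 = 9f
byte 1: 8b ^ d9 = 52
byte 2: 39 ^ 1c = 25
byte 3: 21 ^ f2 = d3
byte 4: bf ^ da = 65
byte 5: 7e ^ f9 = 87
byte 6: bc ^ 35 = 89
byte 7: 1d ^ 94 = 89
byte 8: bf ^ 68 = d7
byte 9: ff ^ 83 = 7c
byte 10: a5 ^ bf = 1a
byte 11: 6b ^ 41 = 2a
byte 12: bb ^ 73 = c8
byte 13: ac ^ c4 = 68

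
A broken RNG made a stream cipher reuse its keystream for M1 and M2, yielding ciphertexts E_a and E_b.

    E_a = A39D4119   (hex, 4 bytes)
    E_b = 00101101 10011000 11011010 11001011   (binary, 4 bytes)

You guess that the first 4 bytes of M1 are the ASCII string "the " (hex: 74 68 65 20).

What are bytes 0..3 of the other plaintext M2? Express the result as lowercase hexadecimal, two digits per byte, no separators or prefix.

First, E_a ⊕ E_b = (M1 ⊕ K) ⊕ (M2 ⊕ K) = M1 ⊕ M2, so the key drops out. Then M2 = (M1 ⊕ M2) ⊕ M1 over the first 4 bytes.
byte 0: (a3 ^ 2d) ^ 74 = 8e ^ 74 = fa
byte 1: (9d ^ 98) ^ 68 = 05 ^ 68 = 6d
byte 2: (41 ^ da) ^ 65 = 9b ^ 65 = fe
byte 3: (19 ^ cb) ^ 20 = d2 ^ 20 = f2

fa6dfef2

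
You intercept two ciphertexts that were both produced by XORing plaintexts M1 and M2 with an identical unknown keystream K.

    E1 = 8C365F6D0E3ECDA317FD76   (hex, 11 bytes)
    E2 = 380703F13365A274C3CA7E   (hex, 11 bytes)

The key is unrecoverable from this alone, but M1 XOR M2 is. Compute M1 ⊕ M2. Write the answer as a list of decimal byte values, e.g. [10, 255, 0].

E1 ⊕ E2 = (M1 ⊕ K) ⊕ (M2 ⊕ K) = M1 ⊕ M2 — the shared key cancels under XOR.
10001100 XOR 00111000 = 10110100
00110110 XOR 00000111 = 00110001
01011111 XOR 00000011 = 01011100
01101101 XOR 11110001 = 10011100
00001110 XOR 00110011 = 00111101
00111110 XOR 01100101 = 01011011
11001101 XOR 10100010 = 01101111
10100011 XOR 01110100 = 11010111
00010111 XOR 11000011 = 11010100
11111101 XOR 11001010 = 00110111
01110110 XOR 01111110 = 00001000

[180, 49, 92, 156, 61, 91, 111, 215, 212, 55, 8]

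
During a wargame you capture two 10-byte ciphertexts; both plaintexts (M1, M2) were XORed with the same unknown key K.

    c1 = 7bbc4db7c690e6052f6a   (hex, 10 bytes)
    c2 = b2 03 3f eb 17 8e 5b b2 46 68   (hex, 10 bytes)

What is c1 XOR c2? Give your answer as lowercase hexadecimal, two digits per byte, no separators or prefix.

c9bf725cd11ebdb76902

c1 ⊕ c2 = (M1 ⊕ K) ⊕ (M2 ⊕ K) = M1 ⊕ M2 — the shared key cancels under XOR.
byte 0: 7b xor b2 = c9
byte 1: bc xor 03 = bf
byte 2: 4d xor 3f = 72
byte 3: b7 xor eb = 5c
byte 4: c6 xor 17 = d1
byte 5: 90 xor 8e = 1e
byte 6: e6 xor 5b = bd
byte 7: 05 xor b2 = b7
byte 8: 2f xor 46 = 69
byte 9: 6a xor 68 = 02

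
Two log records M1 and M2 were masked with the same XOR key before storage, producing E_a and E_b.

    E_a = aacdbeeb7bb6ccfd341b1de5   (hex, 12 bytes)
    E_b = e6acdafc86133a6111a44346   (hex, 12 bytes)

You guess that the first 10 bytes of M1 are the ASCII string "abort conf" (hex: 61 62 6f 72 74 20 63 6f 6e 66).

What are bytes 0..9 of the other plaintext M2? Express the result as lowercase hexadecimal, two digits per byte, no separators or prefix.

First, E_a ⊕ E_b = (M1 ⊕ K) ⊕ (M2 ⊕ K) = M1 ⊕ M2, so the key drops out. Then M2 = (M1 ⊕ M2) ⊕ M1 over the first 10 bytes.
byte 0: (aa ^ e6) ^ 61 = 4c ^ 61 = 2d
byte 1: (cd ^ ac) ^ 62 = 61 ^ 62 = 03
byte 2: (be ^ da) ^ 6f = 64 ^ 6f = 0b
byte 3: (eb ^ fc) ^ 72 = 17 ^ 72 = 65
byte 4: (7b ^ 86) ^ 74 = fd ^ 74 = 89
byte 5: (b6 ^ 13) ^ 20 = a5 ^ 20 = 85
byte 6: (cc ^ 3a) ^ 63 = f6 ^ 63 = 95
byte 7: (fd ^ 61) ^ 6f = 9c ^ 6f = f3
byte 8: (34 ^ 11) ^ 6e = 25 ^ 6e = 4b
byte 9: (1b ^ a4) ^ 66 = bf ^ 66 = d9

2d030b65898595f34bd9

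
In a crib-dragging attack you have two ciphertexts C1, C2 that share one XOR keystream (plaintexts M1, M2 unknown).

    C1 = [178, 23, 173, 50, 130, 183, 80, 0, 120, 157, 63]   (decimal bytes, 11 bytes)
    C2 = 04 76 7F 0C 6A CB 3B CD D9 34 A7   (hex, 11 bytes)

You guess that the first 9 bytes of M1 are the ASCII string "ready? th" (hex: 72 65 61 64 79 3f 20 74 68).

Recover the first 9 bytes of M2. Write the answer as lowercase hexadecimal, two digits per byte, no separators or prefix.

First, C1 ⊕ C2 = (M1 ⊕ K) ⊕ (M2 ⊕ K) = M1 ⊕ M2, so the key drops out. Then M2 = (M1 ⊕ M2) ⊕ M1 over the first 9 bytes.
byte 0: (b2 XOR 04) XOR 72 = b6 XOR 72 = c4
byte 1: (17 XOR 76) XOR 65 = 61 XOR 65 = 04
byte 2: (ad XOR 7f) XOR 61 = d2 XOR 61 = b3
byte 3: (32 XOR 0c) XOR 64 = 3e XOR 64 = 5a
byte 4: (82 XOR 6a) XOR 79 = e8 XOR 79 = 91
byte 5: (b7 XOR cb) XOR 3f = 7c XOR 3f = 43
byte 6: (50 XOR 3b) XOR 20 = 6b XOR 20 = 4b
byte 7: (00 XOR cd) XOR 74 = cd XOR 74 = b9
byte 8: (78 XOR d9) XOR 68 = a1 XOR 68 = c9

c404b35a91434bb9c9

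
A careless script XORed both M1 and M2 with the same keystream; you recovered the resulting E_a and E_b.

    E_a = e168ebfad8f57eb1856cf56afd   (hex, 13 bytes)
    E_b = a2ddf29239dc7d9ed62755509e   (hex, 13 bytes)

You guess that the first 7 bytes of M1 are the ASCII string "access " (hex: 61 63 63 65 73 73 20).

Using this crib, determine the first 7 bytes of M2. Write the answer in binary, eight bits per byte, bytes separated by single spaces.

00100010 11010110 01111010 00001101 10010010 01011010 00100011

First, E_a ⊕ E_b = (M1 ⊕ K) ⊕ (M2 ⊕ K) = M1 ⊕ M2, so the key drops out. Then M2 = (M1 ⊕ M2) ⊕ M1 over the first 7 bytes.
byte 0: (e1 xor a2) xor 61 = 43 xor 61 = 22
byte 1: (68 xor dd) xor 63 = b5 xor 63 = d6
byte 2: (eb xor f2) xor 63 = 19 xor 63 = 7a
byte 3: (fa xor 92) xor 65 = 68 xor 65 = 0d
byte 4: (d8 xor 39) xor 73 = e1 xor 73 = 92
byte 5: (f5 xor dc) xor 73 = 29 xor 73 = 5a
byte 6: (7e xor 7d) xor 20 = 03 xor 20 = 23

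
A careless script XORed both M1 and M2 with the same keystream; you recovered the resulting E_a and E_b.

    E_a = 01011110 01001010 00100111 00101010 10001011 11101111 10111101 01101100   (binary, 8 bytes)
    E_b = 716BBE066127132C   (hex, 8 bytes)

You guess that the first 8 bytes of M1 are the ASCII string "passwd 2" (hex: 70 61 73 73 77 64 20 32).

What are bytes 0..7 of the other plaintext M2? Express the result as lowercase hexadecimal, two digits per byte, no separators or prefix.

First, E_a ⊕ E_b = (M1 ⊕ K) ⊕ (M2 ⊕ K) = M1 ⊕ M2, so the key drops out. Then M2 = (M1 ⊕ M2) ⊕ M1 over the first 8 bytes.
byte 0: (5e ^ 71) ^ 70 = 2f ^ 70 = 5f
byte 1: (4a ^ 6b) ^ 61 = 21 ^ 61 = 40
byte 2: (27 ^ be) ^ 73 = 99 ^ 73 = ea
byte 3: (2a ^ 06) ^ 73 = 2c ^ 73 = 5f
byte 4: (8b ^ 61) ^ 77 = ea ^ 77 = 9d
byte 5: (ef ^ 27) ^ 64 = c8 ^ 64 = ac
byte 6: (bd ^ 13) ^ 20 = ae ^ 20 = 8e
byte 7: (6c ^ 2c) ^ 32 = 40 ^ 32 = 72

5f40ea5f9dac8e72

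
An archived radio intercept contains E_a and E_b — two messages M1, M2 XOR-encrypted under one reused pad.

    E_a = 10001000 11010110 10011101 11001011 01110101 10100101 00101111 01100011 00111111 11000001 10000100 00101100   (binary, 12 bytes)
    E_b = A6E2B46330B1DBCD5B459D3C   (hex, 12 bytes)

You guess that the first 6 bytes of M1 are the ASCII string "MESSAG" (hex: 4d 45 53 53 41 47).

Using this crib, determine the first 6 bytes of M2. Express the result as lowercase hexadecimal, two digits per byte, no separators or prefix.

First, E_a ⊕ E_b = (M1 ⊕ K) ⊕ (M2 ⊕ K) = M1 ⊕ M2, so the key drops out. Then M2 = (M1 ⊕ M2) ⊕ M1 over the first 6 bytes.
byte 0: (88 ^ a6) ^ 4d = 2e ^ 4d = 63
byte 1: (d6 ^ e2) ^ 45 = 34 ^ 45 = 71
byte 2: (9d ^ b4) ^ 53 = 29 ^ 53 = 7a
byte 3: (cb ^ 63) ^ 53 = a8 ^ 53 = fb
byte 4: (75 ^ 30) ^ 41 = 45 ^ 41 = 04
byte 5: (a5 ^ b1) ^ 47 = 14 ^ 47 = 53

63717afb0453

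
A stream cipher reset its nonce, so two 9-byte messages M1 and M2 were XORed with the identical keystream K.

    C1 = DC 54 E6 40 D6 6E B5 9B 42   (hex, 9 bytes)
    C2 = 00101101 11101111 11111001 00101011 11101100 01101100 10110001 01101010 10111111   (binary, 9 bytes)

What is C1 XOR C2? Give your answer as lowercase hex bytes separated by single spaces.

f1 bb 1f 6b 3a 02 04 f1 fd

C1 ⊕ C2 = (M1 ⊕ K) ⊕ (M2 ⊕ K) = M1 ⊕ M2 — the shared key cancels under XOR.
dc ⊕ 2d = f1
54 ⊕ ef = bb
e6 ⊕ f9 = 1f
40 ⊕ 2b = 6b
d6 ⊕ ec = 3a
6e ⊕ 6c = 02
b5 ⊕ b1 = 04
9b ⊕ 6a = f1
42 ⊕ bf = fd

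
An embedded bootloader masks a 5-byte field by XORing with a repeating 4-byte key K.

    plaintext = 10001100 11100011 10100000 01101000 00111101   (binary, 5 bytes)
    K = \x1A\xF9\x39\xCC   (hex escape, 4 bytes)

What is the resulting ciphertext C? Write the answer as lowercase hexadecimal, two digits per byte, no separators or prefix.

The 4-byte key repeats, so the effective keystream is 1a f9 39 cc 1a.
byte 0: 8c ^ 1a = 96
byte 1: e3 ^ f9 = 1a
byte 2: a0 ^ 39 = 99
byte 3: 68 ^ cc = a4
byte 4: 3d ^ 1a = 27

961a99a427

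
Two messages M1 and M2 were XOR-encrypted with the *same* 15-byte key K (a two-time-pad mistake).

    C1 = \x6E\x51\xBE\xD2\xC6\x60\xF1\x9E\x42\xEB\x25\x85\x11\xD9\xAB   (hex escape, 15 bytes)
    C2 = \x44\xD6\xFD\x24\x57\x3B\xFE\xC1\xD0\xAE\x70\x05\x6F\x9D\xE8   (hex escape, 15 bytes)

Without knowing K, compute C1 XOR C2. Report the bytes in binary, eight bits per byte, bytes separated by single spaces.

00101010 10000111 01000011 11110110 10010001 01011011 00001111 01011111 10010010 01000101 01010101 10000000 01111110 01000100 01000011

C1 ⊕ C2 = (M1 ⊕ K) ⊕ (M2 ⊕ K) = M1 ⊕ M2 — the shared key cancels under XOR.
6e xor 44 = 2a
51 xor d6 = 87
be xor fd = 43
d2 xor 24 = f6
c6 xor 57 = 91
60 xor 3b = 5b
f1 xor fe = 0f
9e xor c1 = 5f
42 xor d0 = 92
eb xor ae = 45
25 xor 70 = 55
85 xor 05 = 80
11 xor 6f = 7e
d9 xor 9d = 44
ab xor e8 = 43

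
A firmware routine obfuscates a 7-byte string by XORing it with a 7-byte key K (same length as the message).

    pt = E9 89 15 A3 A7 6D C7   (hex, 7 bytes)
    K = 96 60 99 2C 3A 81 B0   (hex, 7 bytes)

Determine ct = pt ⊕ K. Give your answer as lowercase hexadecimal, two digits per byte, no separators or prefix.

11101001 XOR 10010110 = 01111111
10001001 XOR 01100000 = 11101001
00010101 XOR 10011001 = 10001100
10100011 XOR 00101100 = 10001111
10100111 XOR 00111010 = 10011101
01101101 XOR 10000001 = 11101100
11000111 XOR 10110000 = 01110111

7fe98c8f9dec77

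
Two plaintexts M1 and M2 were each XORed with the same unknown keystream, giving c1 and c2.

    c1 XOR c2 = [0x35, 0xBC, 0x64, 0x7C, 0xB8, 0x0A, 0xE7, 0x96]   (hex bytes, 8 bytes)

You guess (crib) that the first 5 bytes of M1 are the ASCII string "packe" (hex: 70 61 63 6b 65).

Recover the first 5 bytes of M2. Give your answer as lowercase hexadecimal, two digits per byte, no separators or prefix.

Since c1 ⊕ c2 = M1 ⊕ M2, XORing with the guessed M1 bytes yields the corresponding M2 bytes: M2 = (c1 ⊕ c2) ⊕ M1.
byte 0: 00110101 ⊕ 01110000 = 01000101
byte 1: 10111100 ⊕ 01100001 = 11011101
byte 2: 01100100 ⊕ 01100011 = 00000111
byte 3: 01111100 ⊕ 01101011 = 00010111
byte 4: 10111000 ⊕ 01100101 = 11011101

45dd0717dd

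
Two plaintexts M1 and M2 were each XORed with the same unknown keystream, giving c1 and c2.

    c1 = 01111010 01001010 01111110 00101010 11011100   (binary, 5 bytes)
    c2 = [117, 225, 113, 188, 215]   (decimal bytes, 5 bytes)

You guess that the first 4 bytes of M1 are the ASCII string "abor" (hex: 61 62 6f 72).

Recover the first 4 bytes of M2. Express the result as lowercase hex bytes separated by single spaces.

6e c9 60 e4

First, c1 ⊕ c2 = (M1 ⊕ K) ⊕ (M2 ⊕ K) = M1 ⊕ M2, so the key drops out. Then M2 = (M1 ⊕ M2) ⊕ M1 over the first 4 bytes.
byte 0: (7a ^ 75) ^ 61 = 0f ^ 61 = 6e
byte 1: (4a ^ e1) ^ 62 = ab ^ 62 = c9
byte 2: (7e ^ 71) ^ 6f = 0f ^ 6f = 60
byte 3: (2a ^ bc) ^ 72 = 96 ^ 72 = e4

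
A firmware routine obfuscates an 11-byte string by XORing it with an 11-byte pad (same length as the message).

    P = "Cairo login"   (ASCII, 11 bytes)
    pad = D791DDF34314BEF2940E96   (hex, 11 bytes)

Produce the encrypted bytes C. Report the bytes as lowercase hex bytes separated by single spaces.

XOR is its own inverse, so applying the key byte-wise gives the result directly.
43 ^ d7 = 94
61 ^ 91 = f0
69 ^ dd = b4
72 ^ f3 = 81
6f ^ 43 = 2c
20 ^ 14 = 34
6c ^ be = d2
6f ^ f2 = 9d
67 ^ 94 = f3
69 ^ 0e = 67
6e ^ 96 = f8

94 f0 b4 81 2c 34 d2 9d f3 67 f8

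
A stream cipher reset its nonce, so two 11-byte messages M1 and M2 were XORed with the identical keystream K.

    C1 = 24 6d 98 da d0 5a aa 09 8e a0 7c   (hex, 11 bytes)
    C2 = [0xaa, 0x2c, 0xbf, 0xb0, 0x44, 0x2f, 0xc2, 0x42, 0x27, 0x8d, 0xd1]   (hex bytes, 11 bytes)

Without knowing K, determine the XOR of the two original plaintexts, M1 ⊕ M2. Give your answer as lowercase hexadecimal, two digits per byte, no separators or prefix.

C1 ⊕ C2 = (M1 ⊕ K) ⊕ (M2 ⊕ K) = M1 ⊕ M2 — the shared key cancels under XOR.
 36 xor 170 = 142
109 xor  44 =  65
152 xor 191 =  39
218 xor 176 = 106
208 xor  68 = 148
 90 xor  47 = 117
170 xor 194 = 104
  9 xor  66 =  75
142 xor  39 = 169
160 xor 141 =  45
124 xor 209 = 173

8e41276a9475684ba92dad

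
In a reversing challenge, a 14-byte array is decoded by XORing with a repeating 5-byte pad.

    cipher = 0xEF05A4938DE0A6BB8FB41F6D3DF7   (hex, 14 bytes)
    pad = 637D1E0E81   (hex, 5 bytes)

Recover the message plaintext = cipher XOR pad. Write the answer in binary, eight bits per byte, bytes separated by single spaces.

10001100 01111000 10111010 10011101 00001100 10000011 11011011 10100101 10000001 00110101 01111100 00010000 00100011 11111001

The 5-byte key repeats, so the effective keystream is 63 7d 1e 0e 81 63 7d 1e 0e 81 63 7d 1e 0e.
byte 0: ef ^ 63 = 8c
byte 1: 05 ^ 7d = 78
byte 2: a4 ^ 1e = ba
byte 3: 93 ^ 0e = 9d
byte 4: 8d ^ 81 = 0c
byte 5: e0 ^ 63 = 83
byte 6: a6 ^ 7d = db
byte 7: bb ^ 1e = a5
byte 8: 8f ^ 0e = 81
byte 9: b4 ^ 81 = 35
byte 10: 1f ^ 63 = 7c
byte 11: 6d ^ 7d = 10
byte 12: 3d ^ 1e = 23
byte 13: f7 ^ 0e = f9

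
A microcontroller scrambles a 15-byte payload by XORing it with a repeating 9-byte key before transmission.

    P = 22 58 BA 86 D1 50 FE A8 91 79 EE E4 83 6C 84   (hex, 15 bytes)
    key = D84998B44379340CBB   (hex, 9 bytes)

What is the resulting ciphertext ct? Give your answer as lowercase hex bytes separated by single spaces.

The 9-byte key repeats, so the effective keystream is d8 49 98 b4 43 79 34 0c bb d8 49 98 b4 43 79.
byte 0: 00100010 xor 11011000 = 11111010
byte 1: 01011000 xor 01001001 = 00010001
byte 2: 10111010 xor 10011000 = 00100010
byte 3: 10000110 xor 10110100 = 00110010
byte 4: 11010001 xor 01000011 = 10010010
byte 5: 01010000 xor 01111001 = 00101001
byte 6: 11111110 xor 00110100 = 11001010
byte 7: 10101000 xor 00001100 = 10100100
byte 8: 10010001 xor 10111011 = 00101010
byte 9: 01111001 xor 11011000 = 10100001
byte 10: 11101110 xor 01001001 = 10100111
byte 11: 11100100 xor 10011000 = 01111100
byte 12: 10000011 xor 10110100 = 00110111
byte 13: 01101100 xor 01000011 = 00101111
byte 14: 10000100 xor 01111001 = 11111101

fa 11 22 32 92 29 ca a4 2a a1 a7 7c 37 2f fd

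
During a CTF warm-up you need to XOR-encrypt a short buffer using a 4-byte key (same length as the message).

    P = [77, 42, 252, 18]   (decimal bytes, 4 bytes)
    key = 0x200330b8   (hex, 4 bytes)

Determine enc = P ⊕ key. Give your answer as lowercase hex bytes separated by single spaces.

6d 29 cc aa

XOR is its own inverse, so applying the key byte-wise gives the result directly.
byte 0:  77 XOR  32 = 109
byte 1:  42 XOR   3 =  41
byte 2: 252 XOR  48 = 204
byte 3:  18 XOR 184 = 170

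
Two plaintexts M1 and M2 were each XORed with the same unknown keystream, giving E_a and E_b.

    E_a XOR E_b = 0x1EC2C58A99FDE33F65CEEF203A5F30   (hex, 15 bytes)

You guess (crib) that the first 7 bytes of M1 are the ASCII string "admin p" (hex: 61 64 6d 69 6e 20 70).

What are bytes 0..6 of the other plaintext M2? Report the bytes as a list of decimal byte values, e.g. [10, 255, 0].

Since E_a ⊕ E_b = M1 ⊕ M2, XORing with the guessed M1 bytes yields the corresponding M2 bytes: M2 = (E_a ⊕ E_b) ⊕ M1.
1e XOR 61 = 7f
c2 XOR 64 = a6
c5 XOR 6d = a8
8a XOR 69 = e3
99 XOR 6e = f7
fd XOR 20 = dd
e3 XOR 70 = 93

[127, 166, 168, 227, 247, 221, 147]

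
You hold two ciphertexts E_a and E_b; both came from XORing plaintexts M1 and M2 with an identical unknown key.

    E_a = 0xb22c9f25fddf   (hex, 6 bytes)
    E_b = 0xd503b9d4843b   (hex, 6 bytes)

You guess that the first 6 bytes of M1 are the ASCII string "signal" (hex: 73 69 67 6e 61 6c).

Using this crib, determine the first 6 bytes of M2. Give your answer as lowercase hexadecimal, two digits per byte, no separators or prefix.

First, E_a ⊕ E_b = (M1 ⊕ K) ⊕ (M2 ⊕ K) = M1 ⊕ M2, so the key drops out. Then M2 = (M1 ⊕ M2) ⊕ M1 over the first 6 bytes.
byte 0: (b2 XOR d5) XOR 73 = 67 XOR 73 = 14
byte 1: (2c XOR 03) XOR 69 = 2f XOR 69 = 46
byte 2: (9f XOR b9) XOR 67 = 26 XOR 67 = 41
byte 3: (25 XOR d4) XOR 6e = f1 XOR 6e = 9f
byte 4: (fd XOR 84) XOR 61 = 79 XOR 61 = 18
byte 5: (df XOR 3b) XOR 6c = e4 XOR 6c = 88

1446419f1888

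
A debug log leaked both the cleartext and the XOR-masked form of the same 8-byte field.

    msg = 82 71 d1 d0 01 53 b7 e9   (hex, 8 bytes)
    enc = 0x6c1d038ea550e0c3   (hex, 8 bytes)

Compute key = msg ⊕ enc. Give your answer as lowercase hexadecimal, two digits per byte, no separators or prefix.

ee6cd25ea403572a

Since enc = msg ⊕ key, XORing both sides with msg gives key = msg ⊕ enc.
82 ⊕ 6c = ee
71 ⊕ 1d = 6c
d1 ⊕ 03 = d2
d0 ⊕ 8e = 5e
01 ⊕ a5 = a4
53 ⊕ 50 = 03
b7 ⊕ e0 = 57
e9 ⊕ c3 = 2a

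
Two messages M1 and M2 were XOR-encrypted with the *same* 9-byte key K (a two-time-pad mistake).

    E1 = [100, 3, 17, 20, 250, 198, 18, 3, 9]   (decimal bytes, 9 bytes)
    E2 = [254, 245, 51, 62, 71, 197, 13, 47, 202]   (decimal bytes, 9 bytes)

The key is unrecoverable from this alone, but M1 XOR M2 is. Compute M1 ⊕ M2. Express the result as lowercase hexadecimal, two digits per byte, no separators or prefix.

9af6222abd031f2cc3

E1 ⊕ E2 = (M1 ⊕ K) ⊕ (M2 ⊕ K) = M1 ⊕ M2 — the shared key cancels under XOR.
64 xor fe = 9a
03 xor f5 = f6
11 xor 33 = 22
14 xor 3e = 2a
fa xor 47 = bd
c6 xor c5 = 03
12 xor 0d = 1f
03 xor 2f = 2c
09 xor ca = c3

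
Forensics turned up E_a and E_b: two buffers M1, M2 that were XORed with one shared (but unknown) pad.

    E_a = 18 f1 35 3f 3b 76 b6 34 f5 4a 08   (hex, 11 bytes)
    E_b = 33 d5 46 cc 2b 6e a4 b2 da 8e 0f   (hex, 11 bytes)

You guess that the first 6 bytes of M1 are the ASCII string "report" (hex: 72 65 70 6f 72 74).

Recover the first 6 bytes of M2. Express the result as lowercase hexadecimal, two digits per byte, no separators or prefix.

First, E_a ⊕ E_b = (M1 ⊕ K) ⊕ (M2 ⊕ K) = M1 ⊕ M2, so the key drops out. Then M2 = (M1 ⊕ M2) ⊕ M1 over the first 6 bytes.
byte 0: (18 ^ 33) ^ 72 = 2b ^ 72 = 59
byte 1: (f1 ^ d5) ^ 65 = 24 ^ 65 = 41
byte 2: (35 ^ 46) ^ 70 = 73 ^ 70 = 03
byte 3: (3f ^ cc) ^ 6f = f3 ^ 6f = 9c
byte 4: (3b ^ 2b) ^ 72 = 10 ^ 72 = 62
byte 5: (76 ^ 6e) ^ 74 = 18 ^ 74 = 6c

5941039c626c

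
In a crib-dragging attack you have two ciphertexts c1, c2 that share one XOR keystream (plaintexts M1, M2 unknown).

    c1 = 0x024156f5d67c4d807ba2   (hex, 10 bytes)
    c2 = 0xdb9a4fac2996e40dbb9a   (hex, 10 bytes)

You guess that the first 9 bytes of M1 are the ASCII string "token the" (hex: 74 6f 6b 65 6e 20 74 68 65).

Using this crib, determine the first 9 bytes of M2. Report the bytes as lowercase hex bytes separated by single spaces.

ad b4 72 3c 91 ca dd e5 a5

First, c1 ⊕ c2 = (M1 ⊕ K) ⊕ (M2 ⊕ K) = M1 ⊕ M2, so the key drops out. Then M2 = (M1 ⊕ M2) ⊕ M1 over the first 9 bytes.
byte 0: (02 ⊕ db) ⊕ 74 = d9 ⊕ 74 = ad
byte 1: (41 ⊕ 9a) ⊕ 6f = db ⊕ 6f = b4
byte 2: (56 ⊕ 4f) ⊕ 6b = 19 ⊕ 6b = 72
byte 3: (f5 ⊕ ac) ⊕ 65 = 59 ⊕ 65 = 3c
byte 4: (d6 ⊕ 29) ⊕ 6e = ff ⊕ 6e = 91
byte 5: (7c ⊕ 96) ⊕ 20 = ea ⊕ 20 = ca
byte 6: (4d ⊕ e4) ⊕ 74 = a9 ⊕ 74 = dd
byte 7: (80 ⊕ 0d) ⊕ 68 = 8d ⊕ 68 = e5
byte 8: (7b ⊕ bb) ⊕ 65 = c0 ⊕ 65 = a5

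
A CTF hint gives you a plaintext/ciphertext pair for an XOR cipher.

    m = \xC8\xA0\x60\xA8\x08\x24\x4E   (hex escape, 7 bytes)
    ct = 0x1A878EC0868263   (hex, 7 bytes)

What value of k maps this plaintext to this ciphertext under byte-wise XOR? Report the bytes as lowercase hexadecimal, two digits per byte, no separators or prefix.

Since ct = m ⊕ k, XORing both sides with m gives k = m ⊕ ct.
200 ^  26 = 210
160 ^ 135 =  39
 96 ^ 142 = 238
168 ^ 192 = 104
  8 ^ 134 = 142
 36 ^ 130 = 166
 78 ^  99 =  45

d227ee688ea62d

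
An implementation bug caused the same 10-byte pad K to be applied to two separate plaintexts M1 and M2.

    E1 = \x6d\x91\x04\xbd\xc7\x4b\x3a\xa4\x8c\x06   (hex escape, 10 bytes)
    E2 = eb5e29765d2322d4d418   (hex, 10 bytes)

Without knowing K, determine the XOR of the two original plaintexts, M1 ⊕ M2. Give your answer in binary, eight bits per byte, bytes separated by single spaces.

E1 ⊕ E2 = (M1 ⊕ K) ⊕ (M2 ⊕ K) = M1 ⊕ M2 — the shared key cancels under XOR.
109 ^ 235 = 134
145 ^  94 = 207
  4 ^  41 =  45
189 ^ 118 = 203
199 ^  93 = 154
 75 ^  35 = 104
 58 ^  34 =  24
164 ^ 212 = 112
140 ^ 212 =  88
  6 ^  24 =  30

10000110 11001111 00101101 11001011 10011010 01101000 00011000 01110000 01011000 00011110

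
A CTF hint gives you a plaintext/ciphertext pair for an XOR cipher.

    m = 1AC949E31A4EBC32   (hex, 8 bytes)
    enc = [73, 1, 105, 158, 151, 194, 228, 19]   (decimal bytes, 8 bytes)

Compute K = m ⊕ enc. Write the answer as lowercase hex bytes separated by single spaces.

53 c8 20 7d 8d 8c 58 21

Since enc = m ⊕ K, XORing both sides with m gives K = m ⊕ enc.
byte 0: 00011010 ⊕ 01001001 = 01010011
byte 1: 11001001 ⊕ 00000001 = 11001000
byte 2: 01001001 ⊕ 01101001 = 00100000
byte 3: 11100011 ⊕ 10011110 = 01111101
byte 4: 00011010 ⊕ 10010111 = 10001101
byte 5: 01001110 ⊕ 11000010 = 10001100
byte 6: 10111100 ⊕ 11100100 = 01011000
byte 7: 00110010 ⊕ 00010011 = 00100001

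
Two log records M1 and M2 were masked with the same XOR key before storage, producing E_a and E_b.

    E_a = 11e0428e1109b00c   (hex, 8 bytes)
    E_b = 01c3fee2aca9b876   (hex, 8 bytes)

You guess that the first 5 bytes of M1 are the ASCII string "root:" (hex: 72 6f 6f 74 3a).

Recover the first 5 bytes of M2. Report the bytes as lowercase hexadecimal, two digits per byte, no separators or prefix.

First, E_a ⊕ E_b = (M1 ⊕ K) ⊕ (M2 ⊕ K) = M1 ⊕ M2, so the key drops out. Then M2 = (M1 ⊕ M2) ⊕ M1 over the first 5 bytes.
byte 0: (11 XOR 01) XOR 72 = 10 XOR 72 = 62
byte 1: (e0 XOR c3) XOR 6f = 23 XOR 6f = 4c
byte 2: (42 XOR fe) XOR 6f = bc XOR 6f = d3
byte 3: (8e XOR e2) XOR 74 = 6c XOR 74 = 18
byte 4: (11 XOR ac) XOR 3a = bd XOR 3a = 87

624cd31887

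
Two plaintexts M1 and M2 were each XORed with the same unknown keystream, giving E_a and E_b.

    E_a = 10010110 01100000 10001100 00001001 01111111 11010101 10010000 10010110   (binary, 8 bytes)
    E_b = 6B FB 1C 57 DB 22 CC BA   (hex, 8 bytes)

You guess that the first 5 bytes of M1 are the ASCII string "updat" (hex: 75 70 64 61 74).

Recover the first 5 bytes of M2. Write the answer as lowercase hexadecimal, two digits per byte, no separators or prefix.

88ebf43fd0

First, E_a ⊕ E_b = (M1 ⊕ K) ⊕ (M2 ⊕ K) = M1 ⊕ M2, so the key drops out. Then M2 = (M1 ⊕ M2) ⊕ M1 over the first 5 bytes.
byte 0: (96 ^ 6b) ^ 75 = fd ^ 75 = 88
byte 1: (60 ^ fb) ^ 70 = 9b ^ 70 = eb
byte 2: (8c ^ 1c) ^ 64 = 90 ^ 64 = f4
byte 3: (09 ^ 57) ^ 61 = 5e ^ 61 = 3f
byte 4: (7f ^ db) ^ 74 = a4 ^ 74 = d0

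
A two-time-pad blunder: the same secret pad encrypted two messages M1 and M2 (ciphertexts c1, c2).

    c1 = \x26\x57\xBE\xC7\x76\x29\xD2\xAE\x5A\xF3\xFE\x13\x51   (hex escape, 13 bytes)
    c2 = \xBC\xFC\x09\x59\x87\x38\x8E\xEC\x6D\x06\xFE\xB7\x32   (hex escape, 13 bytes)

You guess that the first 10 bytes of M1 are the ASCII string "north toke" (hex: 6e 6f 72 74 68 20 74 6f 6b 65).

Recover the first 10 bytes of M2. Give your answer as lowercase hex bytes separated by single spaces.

First, c1 ⊕ c2 = (M1 ⊕ K) ⊕ (M2 ⊕ K) = M1 ⊕ M2, so the key drops out. Then M2 = (M1 ⊕ M2) ⊕ M1 over the first 10 bytes.
byte 0: (26 XOR bc) XOR 6e = 9a XOR 6e = f4
byte 1: (57 XOR fc) XOR 6f = ab XOR 6f = c4
byte 2: (be XOR 09) XOR 72 = b7 XOR 72 = c5
byte 3: (c7 XOR 59) XOR 74 = 9e XOR 74 = ea
byte 4: (76 XOR 87) XOR 68 = f1 XOR 68 = 99
byte 5: (29 XOR 38) XOR 20 = 11 XOR 20 = 31
byte 6: (d2 XOR 8e) XOR 74 = 5c XOR 74 = 28
byte 7: (ae XOR ec) XOR 6f = 42 XOR 6f = 2d
byte 8: (5a XOR 6d) XOR 6b = 37 XOR 6b = 5c
byte 9: (f3 XOR 06) XOR 65 = f5 XOR 65 = 90

f4 c4 c5 ea 99 31 28 2d 5c 90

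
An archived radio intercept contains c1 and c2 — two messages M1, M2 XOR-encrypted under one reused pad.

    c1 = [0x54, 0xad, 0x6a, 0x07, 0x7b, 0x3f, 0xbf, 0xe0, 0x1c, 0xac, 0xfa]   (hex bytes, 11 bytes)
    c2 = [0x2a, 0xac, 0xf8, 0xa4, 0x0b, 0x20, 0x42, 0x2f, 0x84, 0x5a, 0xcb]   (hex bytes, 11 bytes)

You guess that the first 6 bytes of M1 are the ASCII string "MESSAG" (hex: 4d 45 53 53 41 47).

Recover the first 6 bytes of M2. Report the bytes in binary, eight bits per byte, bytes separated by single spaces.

00110011 01000100 11000001 11110000 00110001 01011000

First, c1 ⊕ c2 = (M1 ⊕ K) ⊕ (M2 ⊕ K) = M1 ⊕ M2, so the key drops out. Then M2 = (M1 ⊕ M2) ⊕ M1 over the first 6 bytes.
byte 0: (54 xor 2a) xor 4d = 7e xor 4d = 33
byte 1: (ad xor ac) xor 45 = 01 xor 45 = 44
byte 2: (6a xor f8) xor 53 = 92 xor 53 = c1
byte 3: (07 xor a4) xor 53 = a3 xor 53 = f0
byte 4: (7b xor 0b) xor 41 = 70 xor 41 = 31
byte 5: (3f xor 20) xor 47 = 1f xor 47 = 58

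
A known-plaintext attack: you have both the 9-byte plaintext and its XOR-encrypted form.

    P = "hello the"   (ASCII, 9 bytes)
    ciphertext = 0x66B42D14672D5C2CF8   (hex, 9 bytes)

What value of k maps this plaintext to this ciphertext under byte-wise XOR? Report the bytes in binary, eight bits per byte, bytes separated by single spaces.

Since ciphertext = P ⊕ k, XORing both sides with P gives k = P ⊕ ciphertext.
byte 0: 68 ^ 66 = 0e
byte 1: 65 ^ b4 = d1
byte 2: 6c ^ 2d = 41
byte 3: 6c ^ 14 = 78
byte 4: 6f ^ 67 = 08
byte 5: 20 ^ 2d = 0d
byte 6: 74 ^ 5c = 28
byte 7: 68 ^ 2c = 44
byte 8: 65 ^ f8 = 9d

00001110 11010001 01000001 01111000 00001000 00001101 00101000 01000100 10011101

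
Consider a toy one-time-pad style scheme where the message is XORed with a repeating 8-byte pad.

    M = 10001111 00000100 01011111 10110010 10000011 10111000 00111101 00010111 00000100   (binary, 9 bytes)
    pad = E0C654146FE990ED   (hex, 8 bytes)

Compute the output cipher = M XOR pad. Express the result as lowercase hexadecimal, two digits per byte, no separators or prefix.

The 8-byte key repeats, so the effective keystream is e0 c6 54 14 6f e9 90 ed e0.
byte 0: 8f ^ e0 = 6f
byte 1: 04 ^ c6 = c2
byte 2: 5f ^ 54 = 0b
byte 3: b2 ^ 14 = a6
byte 4: 83 ^ 6f = ec
byte 5: b8 ^ e9 = 51
byte 6: 3d ^ 90 = ad
byte 7: 17 ^ ed = fa
byte 8: 04 ^ e0 = e4

6fc20ba6ec51adfae4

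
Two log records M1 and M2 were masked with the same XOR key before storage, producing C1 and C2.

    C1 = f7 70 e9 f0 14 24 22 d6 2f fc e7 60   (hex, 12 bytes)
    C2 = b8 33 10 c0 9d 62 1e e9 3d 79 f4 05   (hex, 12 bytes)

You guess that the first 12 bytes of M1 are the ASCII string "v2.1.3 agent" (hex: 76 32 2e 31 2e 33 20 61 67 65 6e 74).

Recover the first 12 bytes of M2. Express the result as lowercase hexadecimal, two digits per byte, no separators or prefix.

First, C1 ⊕ C2 = (M1 ⊕ K) ⊕ (M2 ⊕ K) = M1 ⊕ M2, so the key drops out. Then M2 = (M1 ⊕ M2) ⊕ M1 over the first 12 bytes.
byte 0: (f7 xor b8) xor 76 = 4f xor 76 = 39
byte 1: (70 xor 33) xor 32 = 43 xor 32 = 71
byte 2: (e9 xor 10) xor 2e = f9 xor 2e = d7
byte 3: (f0 xor c0) xor 31 = 30 xor 31 = 01
byte 4: (14 xor 9d) xor 2e = 89 xor 2e = a7
byte 5: (24 xor 62) xor 33 = 46 xor 33 = 75
byte 6: (22 xor 1e) xor 20 = 3c xor 20 = 1c
byte 7: (d6 xor e9) xor 61 = 3f xor 61 = 5e
byte 8: (2f xor 3d) xor 67 = 12 xor 67 = 75
byte 9: (fc xor 79) xor 65 = 85 xor 65 = e0
byte 10: (e7 xor f4) xor 6e = 13 xor 6e = 7d
byte 11: (60 xor 05) xor 74 = 65 xor 74 = 11

3971d701a7751c5e75e07d11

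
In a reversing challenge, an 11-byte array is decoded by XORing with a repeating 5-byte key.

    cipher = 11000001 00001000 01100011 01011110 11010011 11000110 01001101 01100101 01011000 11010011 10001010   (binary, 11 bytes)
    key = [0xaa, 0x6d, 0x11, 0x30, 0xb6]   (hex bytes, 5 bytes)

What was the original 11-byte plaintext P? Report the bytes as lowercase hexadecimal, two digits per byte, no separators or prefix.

6b65726e656c2074686520

The 5-byte key repeats, so the effective keystream is aa 6d 11 30 b6 aa 6d 11 30 b6 aa.
byte 0: 11000001 ^ 10101010 = 01101011
byte 1: 00001000 ^ 01101101 = 01100101
byte 2: 01100011 ^ 00010001 = 01110010
byte 3: 01011110 ^ 00110000 = 01101110
byte 4: 11010011 ^ 10110110 = 01100101
byte 5: 11000110 ^ 10101010 = 01101100
byte 6: 01001101 ^ 01101101 = 00100000
byte 7: 01100101 ^ 00010001 = 01110100
byte 8: 01011000 ^ 00110000 = 01101000
byte 9: 11010011 ^ 10110110 = 01100101
byte 10: 10001010 ^ 10101010 = 00100000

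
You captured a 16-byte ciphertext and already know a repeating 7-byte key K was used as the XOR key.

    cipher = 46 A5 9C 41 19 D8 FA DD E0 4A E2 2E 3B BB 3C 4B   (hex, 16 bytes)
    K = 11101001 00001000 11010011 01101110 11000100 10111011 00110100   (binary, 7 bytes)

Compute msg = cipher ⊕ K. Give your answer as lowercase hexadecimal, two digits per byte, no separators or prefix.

The 7-byte key repeats, so the effective keystream is e9 08 d3 6e c4 bb 34 e9 08 d3 6e c4 bb 34 e9 08.
byte 0: 46 xor e9 = af
byte 1: a5 xor 08 = ad
byte 2: 9c xor d3 = 4f
byte 3: 41 xor 6e = 2f
byte 4: 19 xor c4 = dd
byte 5: d8 xor bb = 63
byte 6: fa xor 34 = ce
byte 7: dd xor e9 = 34
byte 8: e0 xor 08 = e8
byte 9: 4a xor d3 = 99
byte 10: e2 xor 6e = 8c
byte 11: 2e xor c4 = ea
byte 12: 3b xor bb = 80
byte 13: bb xor 34 = 8f
byte 14: 3c xor e9 = d5
byte 15: 4b xor 08 = 43

afad4f2fdd63ce34e8998cea808fd543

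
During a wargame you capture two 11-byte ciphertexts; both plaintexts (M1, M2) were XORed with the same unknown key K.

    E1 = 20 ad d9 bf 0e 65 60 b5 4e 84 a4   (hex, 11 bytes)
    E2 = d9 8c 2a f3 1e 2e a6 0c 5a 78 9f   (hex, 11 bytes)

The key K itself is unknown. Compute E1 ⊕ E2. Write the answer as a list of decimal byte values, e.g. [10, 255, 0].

[249, 33, 243, 76, 16, 75, 198, 185, 20, 252, 59]

E1 ⊕ E2 = (M1 ⊕ K) ⊕ (M2 ⊕ K) = M1 ⊕ M2 — the shared key cancels under XOR.
 32 ⊕ 217 = 249
173 ⊕ 140 =  33
217 ⊕  42 = 243
191 ⊕ 243 =  76
 14 ⊕  30 =  16
101 ⊕  46 =  75
 96 ⊕ 166 = 198
181 ⊕  12 = 185
 78 ⊕  90 =  20
132 ⊕ 120 = 252
164 ⊕ 159 =  59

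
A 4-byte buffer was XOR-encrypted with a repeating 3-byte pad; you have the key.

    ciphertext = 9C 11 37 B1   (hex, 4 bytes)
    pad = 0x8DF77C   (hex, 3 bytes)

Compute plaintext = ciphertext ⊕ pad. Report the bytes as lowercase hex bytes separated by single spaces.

11 e6 4b 3c

The 3-byte key repeats, so the effective keystream is 8d f7 7c 8d.
byte 0: 9c xor 8d = 11
byte 1: 11 xor f7 = e6
byte 2: 37 xor 7c = 4b
byte 3: b1 xor 8d = 3c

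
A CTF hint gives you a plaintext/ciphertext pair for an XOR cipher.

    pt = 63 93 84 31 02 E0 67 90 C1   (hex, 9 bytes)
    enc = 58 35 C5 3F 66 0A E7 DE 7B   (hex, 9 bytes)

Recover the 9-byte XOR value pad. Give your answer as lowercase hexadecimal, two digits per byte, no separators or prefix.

Since enc = pt ⊕ pad, XORing both sides with pt gives pad = pt ⊕ enc.
63 ^ 58 = 3b
93 ^ 35 = a6
84 ^ c5 = 41
31 ^ 3f = 0e
02 ^ 66 = 64
e0 ^ 0a = ea
67 ^ e7 = 80
90 ^ de = 4e
c1 ^ 7b = ba

3ba6410e64ea804eba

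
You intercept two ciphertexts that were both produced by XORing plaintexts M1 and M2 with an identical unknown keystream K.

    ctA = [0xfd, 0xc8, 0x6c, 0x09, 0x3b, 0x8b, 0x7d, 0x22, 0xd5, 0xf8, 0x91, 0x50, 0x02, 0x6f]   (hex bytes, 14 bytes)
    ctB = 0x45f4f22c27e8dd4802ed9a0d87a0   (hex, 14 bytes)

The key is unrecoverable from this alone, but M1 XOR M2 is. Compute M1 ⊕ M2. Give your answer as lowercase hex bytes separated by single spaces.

ctA ⊕ ctB = (M1 ⊕ K) ⊕ (M2 ⊕ K) = M1 ⊕ M2 — the shared key cancels under XOR.
fd ⊕ 45 = b8
c8 ⊕ f4 = 3c
6c ⊕ f2 = 9e
09 ⊕ 2c = 25
3b ⊕ 27 = 1c
8b ⊕ e8 = 63
7d ⊕ dd = a0
22 ⊕ 48 = 6a
d5 ⊕ 02 = d7
f8 ⊕ ed = 15
91 ⊕ 9a = 0b
50 ⊕ 0d = 5d
02 ⊕ 87 = 85
6f ⊕ a0 = cf

b8 3c 9e 25 1c 63 a0 6a d7 15 0b 5d 85 cf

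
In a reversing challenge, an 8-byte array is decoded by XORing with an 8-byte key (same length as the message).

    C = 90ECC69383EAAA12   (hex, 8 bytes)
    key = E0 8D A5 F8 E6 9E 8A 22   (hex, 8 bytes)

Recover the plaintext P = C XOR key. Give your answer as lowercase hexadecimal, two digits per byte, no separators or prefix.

7061636b65742030

144 XOR 224 = 112
236 XOR 141 =  97
198 XOR 165 =  99
147 XOR 248 = 107
131 XOR 230 = 101
234 XOR 158 = 116
170 XOR 138 =  32
 18 XOR  34 =  48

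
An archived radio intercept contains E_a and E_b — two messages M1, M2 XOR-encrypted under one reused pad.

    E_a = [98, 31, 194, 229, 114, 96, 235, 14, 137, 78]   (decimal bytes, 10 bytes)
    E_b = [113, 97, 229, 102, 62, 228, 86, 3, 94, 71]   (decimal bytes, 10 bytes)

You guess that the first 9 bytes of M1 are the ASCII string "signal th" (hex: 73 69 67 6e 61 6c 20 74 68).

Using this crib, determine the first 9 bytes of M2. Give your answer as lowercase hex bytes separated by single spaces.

First, E_a ⊕ E_b = (M1 ⊕ K) ⊕ (M2 ⊕ K) = M1 ⊕ M2, so the key drops out. Then M2 = (M1 ⊕ M2) ⊕ M1 over the first 9 bytes.
byte 0: (62 XOR 71) XOR 73 = 13 XOR 73 = 60
byte 1: (1f XOR 61) XOR 69 = 7e XOR 69 = 17
byte 2: (c2 XOR e5) XOR 67 = 27 XOR 67 = 40
byte 3: (e5 XOR 66) XOR 6e = 83 XOR 6e = ed
byte 4: (72 XOR 3e) XOR 61 = 4c XOR 61 = 2d
byte 5: (60 XOR e4) XOR 6c = 84 XOR 6c = e8
byte 6: (eb XOR 56) XOR 20 = bd XOR 20 = 9d
byte 7: (0e XOR 03) XOR 74 = 0d XOR 74 = 79
byte 8: (89 XOR 5e) XOR 68 = d7 XOR 68 = bf

60 17 40 ed 2d e8 9d 79 bf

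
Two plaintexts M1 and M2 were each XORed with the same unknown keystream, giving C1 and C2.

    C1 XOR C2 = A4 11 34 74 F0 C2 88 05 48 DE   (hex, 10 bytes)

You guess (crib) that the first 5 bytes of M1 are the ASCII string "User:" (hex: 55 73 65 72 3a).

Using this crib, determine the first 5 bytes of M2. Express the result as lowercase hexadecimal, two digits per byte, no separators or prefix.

Since C1 ⊕ C2 = M1 ⊕ M2, XORing with the guessed M1 bytes yields the corresponding M2 bytes: M2 = (C1 ⊕ C2) ⊕ M1.
byte 0: 164 ⊕  85 = 241
byte 1:  17 ⊕ 115 =  98
byte 2:  52 ⊕ 101 =  81
byte 3: 116 ⊕ 114 =   6
byte 4: 240 ⊕  58 = 202

f1625106ca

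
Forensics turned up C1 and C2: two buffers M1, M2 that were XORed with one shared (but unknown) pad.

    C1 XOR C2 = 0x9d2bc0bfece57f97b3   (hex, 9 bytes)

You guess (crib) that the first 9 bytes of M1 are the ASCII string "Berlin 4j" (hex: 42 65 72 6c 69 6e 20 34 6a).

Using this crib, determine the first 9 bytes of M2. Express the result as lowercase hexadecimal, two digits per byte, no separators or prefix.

Since C1 ⊕ C2 = M1 ⊕ M2, XORing with the guessed M1 bytes yields the corresponding M2 bytes: M2 = (C1 ⊕ C2) ⊕ M1.
157 ^  66 = 223
 43 ^ 101 =  78
192 ^ 114 = 178
191 ^ 108 = 211
236 ^ 105 = 133
229 ^ 110 = 139
127 ^  32 =  95
151 ^  52 = 163
179 ^ 106 = 217

df4eb2d3858b5fa3d9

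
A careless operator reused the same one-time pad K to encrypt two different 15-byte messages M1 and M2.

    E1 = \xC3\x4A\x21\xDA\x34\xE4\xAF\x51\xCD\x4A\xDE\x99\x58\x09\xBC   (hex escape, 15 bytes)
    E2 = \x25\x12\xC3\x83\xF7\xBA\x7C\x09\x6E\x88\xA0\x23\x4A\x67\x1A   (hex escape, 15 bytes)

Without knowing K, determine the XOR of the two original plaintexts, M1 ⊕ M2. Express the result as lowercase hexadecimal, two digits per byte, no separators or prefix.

e658e259c35ed358a3c27eba126ea6

E1 ⊕ E2 = (M1 ⊕ K) ⊕ (M2 ⊕ K) = M1 ⊕ M2 — the shared key cancels under XOR.
c3 ^ 25 = e6
4a ^ 12 = 58
21 ^ c3 = e2
da ^ 83 = 59
34 ^ f7 = c3
e4 ^ ba = 5e
af ^ 7c = d3
51 ^ 09 = 58
cd ^ 6e = a3
4a ^ 88 = c2
de ^ a0 = 7e
99 ^ 23 = ba
58 ^ 4a = 12
09 ^ 67 = 6e
bc ^ 1a = a6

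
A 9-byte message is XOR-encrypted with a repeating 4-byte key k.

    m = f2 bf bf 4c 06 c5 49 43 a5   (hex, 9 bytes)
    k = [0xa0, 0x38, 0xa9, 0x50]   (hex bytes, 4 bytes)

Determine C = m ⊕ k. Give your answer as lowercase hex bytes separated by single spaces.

52 87 16 1c a6 fd e0 13 05

The 4-byte key repeats, so the effective keystream is a0 38 a9 50 a0 38 a9 50 a0.
byte 0: f2 ^ a0 = 52
byte 1: bf ^ 38 = 87
byte 2: bf ^ a9 = 16
byte 3: 4c ^ 50 = 1c
byte 4: 06 ^ a0 = a6
byte 5: c5 ^ 38 = fd
byte 6: 49 ^ a9 = e0
byte 7: 43 ^ 50 = 13
byte 8: a5 ^ a0 = 05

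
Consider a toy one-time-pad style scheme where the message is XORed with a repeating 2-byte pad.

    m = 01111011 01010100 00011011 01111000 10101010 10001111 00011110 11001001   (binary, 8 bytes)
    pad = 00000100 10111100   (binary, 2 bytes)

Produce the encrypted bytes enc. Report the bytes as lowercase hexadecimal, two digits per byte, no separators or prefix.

The 2-byte key repeats, so the effective keystream is 04 bc 04 bc 04 bc 04 bc.
byte 0: 7b ^ 04 = 7f
byte 1: 54 ^ bc = e8
byte 2: 1b ^ 04 = 1f
byte 3: 78 ^ bc = c4
byte 4: aa ^ 04 = ae
byte 5: 8f ^ bc = 33
byte 6: 1e ^ 04 = 1a
byte 7: c9 ^ bc = 75

7fe81fc4ae331a75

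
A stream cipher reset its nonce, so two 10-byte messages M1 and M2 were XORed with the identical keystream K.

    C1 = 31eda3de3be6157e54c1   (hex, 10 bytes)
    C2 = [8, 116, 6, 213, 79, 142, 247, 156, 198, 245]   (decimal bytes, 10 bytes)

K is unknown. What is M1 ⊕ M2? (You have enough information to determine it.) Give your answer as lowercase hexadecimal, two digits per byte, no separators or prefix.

C1 ⊕ C2 = (M1 ⊕ K) ⊕ (M2 ⊕ K) = M1 ⊕ M2 — the shared key cancels under XOR.
31 xor 08 = 39
ed xor 74 = 99
a3 xor 06 = a5
de xor d5 = 0b
3b xor 4f = 74
e6 xor 8e = 68
15 xor f7 = e2
7e xor 9c = e2
54 xor c6 = 92
c1 xor f5 = 34

3999a50b7468e2e29234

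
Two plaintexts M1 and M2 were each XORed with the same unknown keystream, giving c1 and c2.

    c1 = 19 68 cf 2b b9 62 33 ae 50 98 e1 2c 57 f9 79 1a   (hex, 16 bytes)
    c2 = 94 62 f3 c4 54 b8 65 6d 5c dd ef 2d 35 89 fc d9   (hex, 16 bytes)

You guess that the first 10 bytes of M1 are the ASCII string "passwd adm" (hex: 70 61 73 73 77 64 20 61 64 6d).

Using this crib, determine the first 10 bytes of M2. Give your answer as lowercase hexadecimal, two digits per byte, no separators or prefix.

fd6b4f9c9abe76a26828

First, c1 ⊕ c2 = (M1 ⊕ K) ⊕ (M2 ⊕ K) = M1 ⊕ M2, so the key drops out. Then M2 = (M1 ⊕ M2) ⊕ M1 over the first 10 bytes.
byte 0: (19 XOR 94) XOR 70 = 8d XOR 70 = fd
byte 1: (68 XOR 62) XOR 61 = 0a XOR 61 = 6b
byte 2: (cf XOR f3) XOR 73 = 3c XOR 73 = 4f
byte 3: (2b XOR c4) XOR 73 = ef XOR 73 = 9c
byte 4: (b9 XOR 54) XOR 77 = ed XOR 77 = 9a
byte 5: (62 XOR b8) XOR 64 = da XOR 64 = be
byte 6: (33 XOR 65) XOR 20 = 56 XOR 20 = 76
byte 7: (ae XOR 6d) XOR 61 = c3 XOR 61 = a2
byte 8: (50 XOR 5c) XOR 64 = 0c XOR 64 = 68
byte 9: (98 XOR dd) XOR 6d = 45 XOR 6d = 28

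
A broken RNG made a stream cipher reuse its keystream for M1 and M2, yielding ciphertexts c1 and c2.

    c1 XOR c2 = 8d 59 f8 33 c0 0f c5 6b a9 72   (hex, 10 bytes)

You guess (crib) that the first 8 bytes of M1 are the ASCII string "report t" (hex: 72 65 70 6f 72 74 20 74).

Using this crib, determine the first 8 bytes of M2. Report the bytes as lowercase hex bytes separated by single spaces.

ff 3c 88 5c b2 7b e5 1f

Since c1 ⊕ c2 = M1 ⊕ M2, XORing with the guessed M1 bytes yields the corresponding M2 bytes: M2 = (c1 ⊕ c2) ⊕ M1.
byte 0: 141 ^ 114 = 255
byte 1:  89 ^ 101 =  60
byte 2: 248 ^ 112 = 136
byte 3:  51 ^ 111 =  92
byte 4: 192 ^ 114 = 178
byte 5:  15 ^ 116 = 123
byte 6: 197 ^  32 = 229
byte 7: 107 ^ 116 =  31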